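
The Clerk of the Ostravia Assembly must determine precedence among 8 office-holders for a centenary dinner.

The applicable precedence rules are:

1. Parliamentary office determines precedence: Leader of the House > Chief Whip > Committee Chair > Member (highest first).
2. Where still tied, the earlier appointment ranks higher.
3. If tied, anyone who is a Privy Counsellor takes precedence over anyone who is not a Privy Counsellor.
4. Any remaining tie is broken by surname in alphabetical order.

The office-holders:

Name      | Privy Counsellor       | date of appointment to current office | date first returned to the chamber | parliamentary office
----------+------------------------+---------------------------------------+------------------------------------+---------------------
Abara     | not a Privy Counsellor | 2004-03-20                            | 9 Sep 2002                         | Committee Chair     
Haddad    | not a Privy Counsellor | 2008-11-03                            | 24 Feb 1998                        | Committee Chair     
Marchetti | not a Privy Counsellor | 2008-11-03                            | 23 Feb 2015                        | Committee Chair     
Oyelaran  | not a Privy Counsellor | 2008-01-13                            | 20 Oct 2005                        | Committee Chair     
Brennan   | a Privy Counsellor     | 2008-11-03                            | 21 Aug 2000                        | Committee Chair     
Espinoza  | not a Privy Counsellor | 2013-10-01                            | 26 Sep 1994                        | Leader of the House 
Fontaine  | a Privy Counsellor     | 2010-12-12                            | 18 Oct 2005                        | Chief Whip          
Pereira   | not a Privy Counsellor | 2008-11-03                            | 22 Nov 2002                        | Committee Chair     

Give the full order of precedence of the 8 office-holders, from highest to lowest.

Espinoza, Fontaine, Abara, Oyelaran, Brennan, Haddad, Marchetti, Pereira

By parliamentary office: Espinoza (Leader of the House); then Fontaine (Chief Whip); then Abara, Oyelaran, Brennan, Haddad, Marchetti and Pereira (Committee Chair).
Among Abara, Oyelaran, Brennan, Haddad, Marchetti and Pereira, by date of appointment to current office (earlier first): Abara (2004-03-20) before Oyelaran (2008-01-13) before Brennan, Haddad, Marchetti and Pereira (2008-11-03).
Among Brennan, Haddad, Marchetti and Pereira, a Privy Counsellor before not a Privy Counsellor: Brennan (a Privy Counsellor) before Haddad, Marchetti and Pereira (not a Privy Counsellor).
Among Haddad, Marchetti and Pereira, alphabetically by surname: Haddad before Marchetti before Pereira.
Full order: Espinoza, Fontaine, Abara, Oyelaran, Brennan, Haddad, Marchetti, Pereira.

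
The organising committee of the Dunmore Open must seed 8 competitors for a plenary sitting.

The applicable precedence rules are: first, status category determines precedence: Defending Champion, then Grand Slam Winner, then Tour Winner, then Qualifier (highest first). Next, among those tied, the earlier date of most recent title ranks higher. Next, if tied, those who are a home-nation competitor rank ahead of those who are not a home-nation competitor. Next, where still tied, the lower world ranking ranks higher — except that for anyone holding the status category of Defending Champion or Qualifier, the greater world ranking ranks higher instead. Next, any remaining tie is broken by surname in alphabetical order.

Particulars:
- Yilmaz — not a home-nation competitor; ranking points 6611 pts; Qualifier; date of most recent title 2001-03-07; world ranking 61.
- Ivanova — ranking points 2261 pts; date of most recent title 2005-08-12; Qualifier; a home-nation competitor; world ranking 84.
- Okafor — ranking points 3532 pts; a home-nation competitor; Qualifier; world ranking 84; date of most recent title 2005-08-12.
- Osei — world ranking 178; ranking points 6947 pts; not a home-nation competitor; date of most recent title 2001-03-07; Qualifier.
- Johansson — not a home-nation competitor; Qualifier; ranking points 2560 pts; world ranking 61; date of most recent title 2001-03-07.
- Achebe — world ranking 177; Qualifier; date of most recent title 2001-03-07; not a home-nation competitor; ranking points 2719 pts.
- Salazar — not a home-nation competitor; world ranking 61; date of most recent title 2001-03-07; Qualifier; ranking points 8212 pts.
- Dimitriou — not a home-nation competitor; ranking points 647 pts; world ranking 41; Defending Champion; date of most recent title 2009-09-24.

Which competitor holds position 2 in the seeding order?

By status category: Dimitriou (Defending Champion); then Osei, Achebe, Johansson, Salazar, Yilmaz, Ivanova and Okafor (Qualifier).
Among Osei, Achebe, Johansson, Salazar, Yilmaz, Ivanova and Okafor, by date of most recent title (earlier first): Osei, Achebe, Johansson, Salazar and Yilmaz (2001-03-07) before Ivanova and Okafor (2005-08-12).
Osei, Achebe, Johansson, Salazar and Yilmaz are each not a home-nation competitor, so the next rule applies.
Among Osei, Achebe, Johansson, Salazar and Yilmaz, by world ranking (higher first) (reversed rule for this group): Osei (178) before Achebe (177) before Johansson, Salazar and Yilmaz (61).
Among Johansson, Salazar and Yilmaz, alphabetically by surname: Johansson before Salazar before Yilmaz.
Ivanova and Okafor are each a home-nation competitor, so the next rule applies.
Ivanova and Okafor both have world ranking 84, so the next rule applies.
Among Ivanova and Okafor, alphabetically by surname: Ivanova before Okafor.
Order: Dimitriou, Osei, Achebe, Johansson, Salazar, Yilmaz, Ivanova, Okafor.

Osei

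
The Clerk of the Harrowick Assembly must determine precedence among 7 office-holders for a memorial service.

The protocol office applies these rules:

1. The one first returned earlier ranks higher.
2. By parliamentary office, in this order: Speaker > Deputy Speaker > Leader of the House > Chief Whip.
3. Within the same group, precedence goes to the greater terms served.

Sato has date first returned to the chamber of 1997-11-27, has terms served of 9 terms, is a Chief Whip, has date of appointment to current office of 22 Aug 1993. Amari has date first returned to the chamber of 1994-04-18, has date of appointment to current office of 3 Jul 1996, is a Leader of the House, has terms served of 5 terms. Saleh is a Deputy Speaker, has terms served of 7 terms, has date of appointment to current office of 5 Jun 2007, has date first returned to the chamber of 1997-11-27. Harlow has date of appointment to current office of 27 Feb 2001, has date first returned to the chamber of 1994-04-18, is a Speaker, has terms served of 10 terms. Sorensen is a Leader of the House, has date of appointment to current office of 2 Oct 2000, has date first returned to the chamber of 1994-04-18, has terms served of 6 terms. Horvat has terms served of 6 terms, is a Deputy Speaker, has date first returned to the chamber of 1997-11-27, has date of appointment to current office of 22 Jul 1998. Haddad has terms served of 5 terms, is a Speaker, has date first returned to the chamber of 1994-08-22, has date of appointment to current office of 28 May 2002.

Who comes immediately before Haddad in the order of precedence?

By date first returned to the chamber (earlier first): Harlow, Sorensen and Amari (each 1994-04-18); then Haddad (1994-08-22); then Saleh, Horvat and Sato (each 1997-11-27).
Among Harlow, Sorensen and Amari, by parliamentary office: Harlow (Speaker) before Sorensen and Amari (Leader of the House).
Among Sorensen and Amari, by terms served (higher first): Sorensen (6 terms) before Amari (5 terms).
Among Saleh, Horvat and Sato, by parliamentary office: Saleh and Horvat (Deputy Speaker) before Sato (Chief Whip).
Among Saleh and Horvat, by terms served (higher first): Saleh (7 terms) before Horvat (6 terms).
Order: Harlow, Sorensen, Amari, Haddad, Saleh, Horvat, Sato.

Amari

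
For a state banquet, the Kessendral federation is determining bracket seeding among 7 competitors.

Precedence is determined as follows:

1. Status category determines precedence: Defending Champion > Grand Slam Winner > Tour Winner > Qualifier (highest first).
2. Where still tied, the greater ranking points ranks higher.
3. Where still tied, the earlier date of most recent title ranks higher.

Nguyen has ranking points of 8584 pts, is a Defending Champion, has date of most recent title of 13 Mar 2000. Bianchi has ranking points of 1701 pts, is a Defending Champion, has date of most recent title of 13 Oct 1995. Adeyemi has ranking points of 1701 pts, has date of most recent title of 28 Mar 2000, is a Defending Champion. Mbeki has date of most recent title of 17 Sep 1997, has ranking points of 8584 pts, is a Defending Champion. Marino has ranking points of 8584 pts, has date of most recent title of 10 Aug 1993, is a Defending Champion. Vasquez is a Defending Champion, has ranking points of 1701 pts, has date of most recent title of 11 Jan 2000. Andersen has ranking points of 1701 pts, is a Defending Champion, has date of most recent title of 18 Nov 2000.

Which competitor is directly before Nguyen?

By status category: Marino, Mbeki, Nguyen, Bianchi, Vasquez, Adeyemi and Andersen (Defending Champion).
Among Marino, Mbeki, Nguyen, Bianchi, Vasquez, Adeyemi and Andersen, by ranking points (higher first): Marino, Mbeki and Nguyen (8584 pts) before Bianchi, Vasquez, Adeyemi and Andersen (1701 pts).
Among Marino, Mbeki and Nguyen, by date of most recent title (earlier first): Marino (10 Aug 1993) before Mbeki (17 Sep 1997) before Nguyen (13 Mar 2000).
Among Bianchi, Vasquez, Adeyemi and Andersen, by date of most recent title (earlier first): Bianchi (13 Oct 1995) before Vasquez (11 Jan 2000) before Adeyemi (28 Mar 2000) before Andersen (18 Nov 2000).
Order: Marino, Mbeki, Nguyen, Bianchi, Vasquez, Adeyemi, Andersen.

Mbeki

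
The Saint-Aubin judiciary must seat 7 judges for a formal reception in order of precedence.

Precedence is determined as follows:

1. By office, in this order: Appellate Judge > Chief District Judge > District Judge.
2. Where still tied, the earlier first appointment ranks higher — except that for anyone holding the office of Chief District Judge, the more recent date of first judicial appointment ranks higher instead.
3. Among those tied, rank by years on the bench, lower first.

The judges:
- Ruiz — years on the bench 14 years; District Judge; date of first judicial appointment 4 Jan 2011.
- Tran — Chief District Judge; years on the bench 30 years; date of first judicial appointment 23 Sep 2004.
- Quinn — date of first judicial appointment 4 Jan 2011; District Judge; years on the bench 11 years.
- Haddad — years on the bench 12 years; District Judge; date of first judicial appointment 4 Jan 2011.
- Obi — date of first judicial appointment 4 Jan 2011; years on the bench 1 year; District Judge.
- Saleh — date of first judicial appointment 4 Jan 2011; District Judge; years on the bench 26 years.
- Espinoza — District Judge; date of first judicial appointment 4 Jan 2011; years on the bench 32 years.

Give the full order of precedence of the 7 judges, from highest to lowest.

By office: Tran (Chief District Judge); then Obi, Quinn, Haddad, Ruiz, Saleh and Espinoza (District Judge).
Obi, Quinn, Haddad, Ruiz, Saleh and Espinoza all have date of first judicial appointment 4 Jan 2011, so the next rule applies.
Among Obi, Quinn, Haddad, Ruiz, Saleh and Espinoza, by years on the bench (lower first): Obi (1 year) before Quinn (11 years) before Haddad (12 years) before Ruiz (14 years) before Saleh (26 years) before Espinoza (32 years).
Full order: Tran, Obi, Quinn, Haddad, Ruiz, Saleh, Espinoza.

Tran, Obi, Quinn, Haddad, Ruiz, Saleh, Espinoza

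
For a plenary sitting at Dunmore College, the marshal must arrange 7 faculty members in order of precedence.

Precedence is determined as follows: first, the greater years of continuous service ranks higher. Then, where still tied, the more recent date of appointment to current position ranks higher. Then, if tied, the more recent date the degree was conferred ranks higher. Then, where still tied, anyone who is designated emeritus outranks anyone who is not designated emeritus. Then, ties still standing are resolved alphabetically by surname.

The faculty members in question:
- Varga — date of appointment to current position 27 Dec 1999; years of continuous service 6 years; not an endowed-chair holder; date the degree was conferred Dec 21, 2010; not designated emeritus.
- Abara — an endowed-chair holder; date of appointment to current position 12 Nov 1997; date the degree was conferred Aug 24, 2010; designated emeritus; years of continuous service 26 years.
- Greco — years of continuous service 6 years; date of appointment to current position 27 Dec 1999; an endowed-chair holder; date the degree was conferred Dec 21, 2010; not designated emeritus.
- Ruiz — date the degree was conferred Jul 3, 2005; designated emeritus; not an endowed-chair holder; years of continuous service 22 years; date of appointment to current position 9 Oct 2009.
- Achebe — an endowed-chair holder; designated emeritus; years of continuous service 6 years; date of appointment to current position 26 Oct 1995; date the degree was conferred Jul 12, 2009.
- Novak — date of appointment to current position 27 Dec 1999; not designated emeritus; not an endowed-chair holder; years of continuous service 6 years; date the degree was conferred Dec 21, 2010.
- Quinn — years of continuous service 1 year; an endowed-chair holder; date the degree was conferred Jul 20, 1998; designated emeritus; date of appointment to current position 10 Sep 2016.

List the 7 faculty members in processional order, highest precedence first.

By years of continuous service (higher first): Abara (26 years); then Ruiz (22 years); then Greco, Novak, Varga and Achebe (each 6 years); then Quinn (1 year).
Among Greco, Novak, Varga and Achebe, by date of appointment to current position (later first): Greco, Novak and Varga (27 Dec 1999) before Achebe (26 Oct 1995).
Greco, Novak and Varga all have date the degree was conferred Dec 21, 2010, so the next rule applies.
Greco, Novak and Varga are each not designated emeritus, so the next rule applies.
Among Greco, Novak and Varga, alphabetically by surname: Greco before Novak before Varga.
Full order: Abara, Ruiz, Greco, Novak, Varga, Achebe, Quinn.

Abara, Ruiz, Greco, Novak, Varga, Achebe, Quinn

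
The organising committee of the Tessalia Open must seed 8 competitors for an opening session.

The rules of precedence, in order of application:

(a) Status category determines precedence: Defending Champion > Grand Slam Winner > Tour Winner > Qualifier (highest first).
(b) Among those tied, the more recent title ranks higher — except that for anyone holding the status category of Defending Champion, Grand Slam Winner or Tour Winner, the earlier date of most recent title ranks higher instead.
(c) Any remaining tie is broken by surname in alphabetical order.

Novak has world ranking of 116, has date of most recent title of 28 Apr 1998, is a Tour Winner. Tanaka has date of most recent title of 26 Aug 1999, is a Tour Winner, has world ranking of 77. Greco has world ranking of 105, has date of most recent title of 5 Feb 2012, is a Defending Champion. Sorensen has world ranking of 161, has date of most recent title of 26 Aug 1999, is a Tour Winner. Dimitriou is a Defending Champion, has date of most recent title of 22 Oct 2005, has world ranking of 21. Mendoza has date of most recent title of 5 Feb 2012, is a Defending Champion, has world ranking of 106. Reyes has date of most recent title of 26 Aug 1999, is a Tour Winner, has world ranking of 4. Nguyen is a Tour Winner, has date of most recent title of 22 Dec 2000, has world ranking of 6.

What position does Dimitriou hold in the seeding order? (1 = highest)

1

By status category: Dimitriou, Greco and Mendoza (Defending Champion); then Novak, Reyes, Sorensen, Tanaka and Nguyen (Tour Winner).
Among Dimitriou, Greco and Mendoza, by date of most recent title (earlier first) (reversed rule for this group): Dimitriou (22 Oct 2005) before Greco and Mendoza (5 Feb 2012).
Among Greco and Mendoza, alphabetically by surname: Greco before Mendoza.
Among Novak, Reyes, Sorensen, Tanaka and Nguyen, by date of most recent title (earlier first) (reversed rule for this group): Novak (28 Apr 1998) before Reyes, Sorensen and Tanaka (26 Aug 1999) before Nguyen (22 Dec 2000).
Among Reyes, Sorensen and Tanaka, alphabetically by surname: Reyes before Sorensen before Tanaka.
Order: Dimitriou, Greco, Mendoza, Novak, Reyes, Sorensen, Tanaka, Nguyen. So position 1.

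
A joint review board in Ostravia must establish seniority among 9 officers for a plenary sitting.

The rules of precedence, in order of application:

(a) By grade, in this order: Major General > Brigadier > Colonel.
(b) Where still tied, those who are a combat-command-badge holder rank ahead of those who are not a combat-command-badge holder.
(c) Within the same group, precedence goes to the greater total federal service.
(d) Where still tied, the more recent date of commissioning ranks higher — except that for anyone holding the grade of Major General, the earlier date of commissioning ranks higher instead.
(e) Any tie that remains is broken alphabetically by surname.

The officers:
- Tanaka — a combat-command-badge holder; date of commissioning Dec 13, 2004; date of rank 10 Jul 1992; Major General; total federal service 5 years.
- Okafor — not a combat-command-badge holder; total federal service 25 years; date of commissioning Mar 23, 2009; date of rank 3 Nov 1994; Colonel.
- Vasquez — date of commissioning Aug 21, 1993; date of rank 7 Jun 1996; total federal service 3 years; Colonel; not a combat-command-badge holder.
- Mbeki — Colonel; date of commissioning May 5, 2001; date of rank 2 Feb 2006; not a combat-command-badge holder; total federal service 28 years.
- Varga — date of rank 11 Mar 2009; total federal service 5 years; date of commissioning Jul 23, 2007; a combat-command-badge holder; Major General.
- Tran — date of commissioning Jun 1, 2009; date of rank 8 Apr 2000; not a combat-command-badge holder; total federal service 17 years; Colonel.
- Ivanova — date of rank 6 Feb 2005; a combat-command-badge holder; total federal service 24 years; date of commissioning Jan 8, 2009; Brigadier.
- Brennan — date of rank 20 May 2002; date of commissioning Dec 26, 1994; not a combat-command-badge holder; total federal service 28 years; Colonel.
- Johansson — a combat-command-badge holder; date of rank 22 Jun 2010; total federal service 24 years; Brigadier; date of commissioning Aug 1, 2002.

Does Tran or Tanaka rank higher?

By grade: Tanaka and Varga (Major General); then Ivanova and Johansson (Brigadier); then Mbeki, Brennan, Okafor, Tran and Vasquez (Colonel).
Tanaka and Varga are each a combat-command-badge holder, so the next rule applies.
Tanaka and Varga both have total federal service 5 years, so the next rule applies.
Among Tanaka and Varga, by date of commissioning (earlier first) (reversed rule for this group): Tanaka (Dec 13, 2004) before Varga (Jul 23, 2007).
Ivanova and Johansson are each a combat-command-badge holder, so the next rule applies.
Ivanova and Johansson both have total federal service 24 years, so the next rule applies.
Among Ivanova and Johansson, by date of commissioning (later first): Ivanova (Jan 8, 2009) before Johansson (Aug 1, 2002).
Mbeki, Brennan, Okafor, Tran and Vasquez are each not a combat-command-badge holder, so the next rule applies.
Among Mbeki, Brennan, Okafor, Tran and Vasquez, by total federal service (higher first): Mbeki and Brennan (28 years) before Okafor (25 years) before Tran (17 years) before Vasquez (3 years).
Among Mbeki and Brennan, by date of commissioning (later first): Mbeki (May 5, 2001) before Brennan (Dec 26, 1994).
So Tanaka takes precedence.

Tanaka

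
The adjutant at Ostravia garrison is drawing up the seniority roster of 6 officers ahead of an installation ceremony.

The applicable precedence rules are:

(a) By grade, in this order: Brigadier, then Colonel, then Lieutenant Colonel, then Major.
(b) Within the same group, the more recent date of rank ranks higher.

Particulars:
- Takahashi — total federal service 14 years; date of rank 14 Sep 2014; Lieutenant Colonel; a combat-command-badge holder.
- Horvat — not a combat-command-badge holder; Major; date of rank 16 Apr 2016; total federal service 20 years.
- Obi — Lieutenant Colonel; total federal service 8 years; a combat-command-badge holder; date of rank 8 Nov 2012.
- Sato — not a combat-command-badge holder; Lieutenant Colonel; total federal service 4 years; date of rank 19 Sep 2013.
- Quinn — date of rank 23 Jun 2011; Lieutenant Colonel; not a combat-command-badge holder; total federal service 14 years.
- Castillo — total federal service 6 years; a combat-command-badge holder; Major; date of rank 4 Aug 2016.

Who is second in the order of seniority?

Sato

By grade: Takahashi, Sato, Obi and Quinn (Lieutenant Colonel); then Castillo and Horvat (Major).
Among Takahashi, Sato, Obi and Quinn, by date of rank (later first): Takahashi (14 Sep 2014) before Sato (19 Sep 2013) before Obi (8 Nov 2012) before Quinn (23 Jun 2011).
Among Castillo and Horvat, by date of rank (later first): Castillo (4 Aug 2016) before Horvat (16 Apr 2016).
Order: Takahashi, Sato, Obi, Quinn, Castillo, Horvat.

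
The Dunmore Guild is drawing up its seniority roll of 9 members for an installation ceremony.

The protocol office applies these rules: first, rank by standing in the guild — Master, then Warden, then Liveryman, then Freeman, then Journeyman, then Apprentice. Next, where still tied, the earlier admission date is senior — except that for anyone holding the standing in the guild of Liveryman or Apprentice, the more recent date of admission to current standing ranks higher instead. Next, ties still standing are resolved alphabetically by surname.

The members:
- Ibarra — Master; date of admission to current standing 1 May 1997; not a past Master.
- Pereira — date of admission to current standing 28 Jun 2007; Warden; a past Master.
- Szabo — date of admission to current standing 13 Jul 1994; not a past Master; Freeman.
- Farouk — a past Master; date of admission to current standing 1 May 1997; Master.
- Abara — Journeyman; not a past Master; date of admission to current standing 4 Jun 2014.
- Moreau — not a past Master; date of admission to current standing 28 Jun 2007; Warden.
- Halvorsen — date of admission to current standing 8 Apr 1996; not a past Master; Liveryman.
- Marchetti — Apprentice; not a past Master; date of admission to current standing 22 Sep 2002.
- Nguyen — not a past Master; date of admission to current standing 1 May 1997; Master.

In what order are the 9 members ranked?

By standing in the guild: Farouk, Ibarra and Nguyen (Master); then Moreau and Pereira (Warden); then Halvorsen (Liveryman); then Szabo (Freeman); then Abara (Journeyman); then Marchetti (Apprentice).
Farouk, Ibarra and Nguyen all have date of admission to current standing 1 May 1997, so the next rule applies.
Among Farouk, Ibarra and Nguyen, alphabetically by surname: Farouk before Ibarra before Nguyen.
Moreau and Pereira both have date of admission to current standing 28 Jun 2007, so the next rule applies.
Among Moreau and Pereira, alphabetically by surname: Moreau before Pereira.
Full order: Farouk, Ibarra, Nguyen, Moreau, Pereira, Halvorsen, Szabo, Abara, Marchetti.

Farouk, Ibarra, Nguyen, Moreau, Pereira, Halvorsen, Szabo, Abara, Marchetti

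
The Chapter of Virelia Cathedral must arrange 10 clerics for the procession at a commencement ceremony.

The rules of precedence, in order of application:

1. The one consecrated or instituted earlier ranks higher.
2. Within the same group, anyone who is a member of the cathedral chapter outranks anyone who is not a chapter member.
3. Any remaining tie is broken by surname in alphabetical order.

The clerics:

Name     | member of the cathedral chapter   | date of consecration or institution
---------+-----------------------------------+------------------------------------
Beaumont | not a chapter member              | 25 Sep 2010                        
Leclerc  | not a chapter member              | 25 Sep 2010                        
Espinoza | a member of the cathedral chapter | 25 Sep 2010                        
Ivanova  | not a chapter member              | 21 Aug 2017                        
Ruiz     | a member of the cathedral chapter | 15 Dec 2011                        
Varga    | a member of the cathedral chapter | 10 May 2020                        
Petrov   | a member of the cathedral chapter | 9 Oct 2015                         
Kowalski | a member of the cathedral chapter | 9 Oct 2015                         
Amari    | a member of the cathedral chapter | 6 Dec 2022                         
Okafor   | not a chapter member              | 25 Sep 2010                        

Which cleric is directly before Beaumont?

Espinoza

By date of consecration or institution (earlier first): Espinoza, Beaumont, Leclerc and Okafor (each 25 Sep 2010); then Ruiz (15 Dec 2011); then Kowalski and Petrov (both 9 Oct 2015); then Ivanova (21 Aug 2017); then Varga (10 May 2020); then Amari (6 Dec 2022).
Among Espinoza, Beaumont, Leclerc and Okafor, a member of the cathedral chapter before not a chapter member: Espinoza (a member of the cathedral chapter) before Beaumont, Leclerc and Okafor (not a chapter member).
Among Beaumont, Leclerc and Okafor, alphabetically by surname: Beaumont before Leclerc before Okafor.
Kowalski and Petrov are each a member of the cathedral chapter, so the next rule applies.
Among Kowalski and Petrov, alphabetically by surname: Kowalski before Petrov.
Order: Espinoza, Beaumont, Leclerc, Okafor, Ruiz, Kowalski, Petrov, Ivanova, Varga, Amari.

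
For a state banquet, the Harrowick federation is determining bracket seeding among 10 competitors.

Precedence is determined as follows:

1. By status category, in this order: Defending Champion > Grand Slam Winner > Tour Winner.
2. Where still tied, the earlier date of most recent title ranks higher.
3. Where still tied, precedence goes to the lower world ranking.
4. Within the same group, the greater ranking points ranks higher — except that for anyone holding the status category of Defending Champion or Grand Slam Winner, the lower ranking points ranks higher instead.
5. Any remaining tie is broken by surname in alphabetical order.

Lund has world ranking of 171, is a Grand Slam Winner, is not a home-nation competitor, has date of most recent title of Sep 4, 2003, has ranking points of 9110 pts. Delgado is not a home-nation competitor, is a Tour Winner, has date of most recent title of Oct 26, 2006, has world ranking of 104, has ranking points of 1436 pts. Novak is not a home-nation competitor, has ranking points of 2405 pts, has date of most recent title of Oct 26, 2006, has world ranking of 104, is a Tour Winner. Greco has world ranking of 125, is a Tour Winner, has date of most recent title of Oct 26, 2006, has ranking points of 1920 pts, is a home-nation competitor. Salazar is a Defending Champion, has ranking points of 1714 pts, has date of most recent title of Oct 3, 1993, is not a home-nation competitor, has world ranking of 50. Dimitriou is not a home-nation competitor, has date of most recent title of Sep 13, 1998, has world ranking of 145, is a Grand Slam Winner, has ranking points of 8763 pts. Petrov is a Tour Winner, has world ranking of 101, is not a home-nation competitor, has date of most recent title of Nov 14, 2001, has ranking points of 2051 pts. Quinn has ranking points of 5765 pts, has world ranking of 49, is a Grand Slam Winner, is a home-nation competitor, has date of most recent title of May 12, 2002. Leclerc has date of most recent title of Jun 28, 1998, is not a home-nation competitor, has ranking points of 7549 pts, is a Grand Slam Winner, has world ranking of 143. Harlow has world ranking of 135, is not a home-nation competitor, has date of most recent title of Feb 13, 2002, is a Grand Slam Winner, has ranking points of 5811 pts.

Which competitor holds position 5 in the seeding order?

Quinn

By status category: Salazar (Defending Champion); then Leclerc, Dimitriou, Harlow, Quinn and Lund (Grand Slam Winner); then Petrov, Novak, Delgado and Greco (Tour Winner).
Among Leclerc, Dimitriou, Harlow, Quinn and Lund, by date of most recent title (earlier first): Leclerc (Jun 28, 1998) before Dimitriou (Sep 13, 1998) before Harlow (Feb 13, 2002) before Quinn (May 12, 2002) before Lund (Sep 4, 2003).
Among Petrov, Novak, Delgado and Greco, by date of most recent title (earlier first): Petrov (Nov 14, 2001) before Novak, Delgado and Greco (Oct 26, 2006).
Among Novak, Delgado and Greco, by world ranking (lower first): Novak and Delgado (104) before Greco (125).
Among Novak and Delgado, by ranking points (higher first): Novak (2405 pts) before Delgado (1436 pts).
Order: Salazar, Leclerc, Dimitriou, Harlow, Quinn, Lund, Petrov, Novak, Delgado, Greco.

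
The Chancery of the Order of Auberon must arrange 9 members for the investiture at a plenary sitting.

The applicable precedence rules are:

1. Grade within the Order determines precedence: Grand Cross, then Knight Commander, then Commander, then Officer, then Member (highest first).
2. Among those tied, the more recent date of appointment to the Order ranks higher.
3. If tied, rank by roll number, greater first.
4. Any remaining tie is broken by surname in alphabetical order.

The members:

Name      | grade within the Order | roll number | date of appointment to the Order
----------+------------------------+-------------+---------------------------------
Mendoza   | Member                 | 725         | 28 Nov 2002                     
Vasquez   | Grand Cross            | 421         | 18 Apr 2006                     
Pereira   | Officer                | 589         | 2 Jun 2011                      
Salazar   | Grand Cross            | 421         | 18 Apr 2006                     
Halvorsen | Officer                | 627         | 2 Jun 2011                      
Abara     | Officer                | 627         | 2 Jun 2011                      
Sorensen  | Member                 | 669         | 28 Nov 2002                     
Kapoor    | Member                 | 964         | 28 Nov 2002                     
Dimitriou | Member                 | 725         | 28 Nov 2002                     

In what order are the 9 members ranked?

Salazar, Vasquez, Abara, Halvorsen, Pereira, Kapoor, Dimitriou, Mendoza, Sorensen

By grade within the Order: Salazar and Vasquez (Grand Cross); then Abara, Halvorsen and Pereira (Officer); then Kapoor, Dimitriou, Mendoza and Sorensen (Member).
Salazar and Vasquez both have date of appointment to the Order 18 Apr 2006, so the next rule applies.
Salazar and Vasquez both have roll number 421, so the next rule applies.
Among Salazar and Vasquez, alphabetically by surname: Salazar before Vasquez.
Abara, Halvorsen and Pereira all have date of appointment to the Order 2 Jun 2011, so the next rule applies.
Among Abara, Halvorsen and Pereira, by roll number (higher first): Abara and Halvorsen (627) before Pereira (589).
Among Abara and Halvorsen, alphabetically by surname: Abara before Halvorsen.
Kapoor, Dimitriou, Mendoza and Sorensen all have date of appointment to the Order 28 Nov 2002, so the next rule applies.
Among Kapoor, Dimitriou, Mendoza and Sorensen, by roll number (higher first): Kapoor (964) before Dimitriou and Mendoza (725) before Sorensen (669).
Among Dimitriou and Mendoza, alphabetically by surname: Dimitriou before Mendoza.
Full order: Salazar, Vasquez, Abara, Halvorsen, Pereira, Kapoor, Dimitriou, Mendoza, Sorensen.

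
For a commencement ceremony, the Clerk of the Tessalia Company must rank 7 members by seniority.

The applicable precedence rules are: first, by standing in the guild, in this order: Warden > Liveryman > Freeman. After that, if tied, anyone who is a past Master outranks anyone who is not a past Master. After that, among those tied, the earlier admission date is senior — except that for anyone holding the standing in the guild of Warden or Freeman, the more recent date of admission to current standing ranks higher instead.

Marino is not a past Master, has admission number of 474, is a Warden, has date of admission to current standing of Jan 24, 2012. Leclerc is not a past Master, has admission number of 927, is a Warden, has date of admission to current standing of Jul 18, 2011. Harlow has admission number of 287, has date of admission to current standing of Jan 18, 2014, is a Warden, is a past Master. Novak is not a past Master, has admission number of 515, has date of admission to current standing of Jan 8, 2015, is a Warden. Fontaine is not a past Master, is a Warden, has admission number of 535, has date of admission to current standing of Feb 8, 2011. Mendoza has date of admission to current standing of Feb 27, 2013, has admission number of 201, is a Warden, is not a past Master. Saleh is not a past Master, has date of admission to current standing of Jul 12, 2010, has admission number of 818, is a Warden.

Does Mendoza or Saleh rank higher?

By standing in the guild: Harlow, Novak, Mendoza, Marino, Leclerc, Fontaine and Saleh (Warden).
Among Harlow, Novak, Mendoza, Marino, Leclerc, Fontaine and Saleh, a past Master before not a past Master: Harlow (a past Master) before Novak, Mendoza, Marino, Leclerc, Fontaine and Saleh (not a past Master).
Among Novak, Mendoza, Marino, Leclerc, Fontaine and Saleh, by date of admission to current standing (later first) (reversed rule for this group): Novak (Jan 8, 2015) before Mendoza (Feb 27, 2013) before Marino (Jan 24, 2012) before Leclerc (Jul 18, 2011) before Fontaine (Feb 8, 2011) before Saleh (Jul 12, 2010).
So Mendoza takes precedence.

Mendoza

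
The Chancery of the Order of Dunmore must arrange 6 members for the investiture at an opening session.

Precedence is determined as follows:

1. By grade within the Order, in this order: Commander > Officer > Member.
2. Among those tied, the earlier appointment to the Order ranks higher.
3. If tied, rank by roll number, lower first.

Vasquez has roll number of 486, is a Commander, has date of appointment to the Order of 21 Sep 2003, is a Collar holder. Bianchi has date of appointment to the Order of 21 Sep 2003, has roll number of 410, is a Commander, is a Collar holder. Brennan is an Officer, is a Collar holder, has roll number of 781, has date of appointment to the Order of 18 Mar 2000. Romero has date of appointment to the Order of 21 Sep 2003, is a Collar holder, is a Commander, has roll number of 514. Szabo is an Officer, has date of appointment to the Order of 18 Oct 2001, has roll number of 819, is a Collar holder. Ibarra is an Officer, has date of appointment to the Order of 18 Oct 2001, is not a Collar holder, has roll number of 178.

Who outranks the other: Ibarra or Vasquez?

By grade within the Order: Bianchi, Vasquez and Romero (Commander); then Brennan, Ibarra and Szabo (Officer).
Bianchi, Vasquez and Romero all have date of appointment to the Order 21 Sep 2003, so the next rule applies.
Among Bianchi, Vasquez and Romero, by roll number (lower first): Bianchi (410) before Vasquez (486) before Romero (514).
Among Brennan, Ibarra and Szabo, by date of appointment to the Order (earlier first): Brennan (18 Mar 2000) before Ibarra and Szabo (18 Oct 2001).
Among Ibarra and Szabo, by roll number (lower first): Ibarra (178) before Szabo (819).
So Vasquez takes precedence.

Vasquez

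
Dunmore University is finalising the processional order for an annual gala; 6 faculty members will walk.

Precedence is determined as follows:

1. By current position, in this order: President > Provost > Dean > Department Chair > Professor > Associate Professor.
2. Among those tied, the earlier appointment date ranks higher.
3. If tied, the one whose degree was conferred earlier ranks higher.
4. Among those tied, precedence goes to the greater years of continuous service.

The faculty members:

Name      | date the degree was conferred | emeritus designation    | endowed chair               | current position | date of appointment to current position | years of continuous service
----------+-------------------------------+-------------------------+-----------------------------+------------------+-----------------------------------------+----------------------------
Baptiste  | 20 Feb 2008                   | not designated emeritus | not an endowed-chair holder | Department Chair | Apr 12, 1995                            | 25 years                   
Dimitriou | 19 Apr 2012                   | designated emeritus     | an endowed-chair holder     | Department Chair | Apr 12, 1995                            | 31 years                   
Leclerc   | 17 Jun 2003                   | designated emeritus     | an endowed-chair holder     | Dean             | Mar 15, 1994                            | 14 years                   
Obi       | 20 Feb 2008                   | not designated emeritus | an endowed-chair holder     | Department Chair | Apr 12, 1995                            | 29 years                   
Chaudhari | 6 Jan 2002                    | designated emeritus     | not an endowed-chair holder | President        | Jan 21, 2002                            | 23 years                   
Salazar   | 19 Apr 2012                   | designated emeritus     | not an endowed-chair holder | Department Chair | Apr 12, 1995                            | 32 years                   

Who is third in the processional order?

Obi

By current position: Chaudhari (President); then Leclerc (Dean); then Obi, Baptiste, Salazar and Dimitriou (Department Chair).
Obi, Baptiste, Salazar and Dimitriou all have date of appointment to current position Apr 12, 1995, so the next rule applies.
Among Obi, Baptiste, Salazar and Dimitriou, by date the degree was conferred (earlier first): Obi and Baptiste (20 Feb 2008) before Salazar and Dimitriou (19 Apr 2012).
Among Obi and Baptiste, by years of continuous service (higher first): Obi (29 years) before Baptiste (25 years).
Among Salazar and Dimitriou, by years of continuous service (higher first): Salazar (32 years) before Dimitriou (31 years).
Order: Chaudhari, Leclerc, Obi, Baptiste, Salazar, Dimitriou.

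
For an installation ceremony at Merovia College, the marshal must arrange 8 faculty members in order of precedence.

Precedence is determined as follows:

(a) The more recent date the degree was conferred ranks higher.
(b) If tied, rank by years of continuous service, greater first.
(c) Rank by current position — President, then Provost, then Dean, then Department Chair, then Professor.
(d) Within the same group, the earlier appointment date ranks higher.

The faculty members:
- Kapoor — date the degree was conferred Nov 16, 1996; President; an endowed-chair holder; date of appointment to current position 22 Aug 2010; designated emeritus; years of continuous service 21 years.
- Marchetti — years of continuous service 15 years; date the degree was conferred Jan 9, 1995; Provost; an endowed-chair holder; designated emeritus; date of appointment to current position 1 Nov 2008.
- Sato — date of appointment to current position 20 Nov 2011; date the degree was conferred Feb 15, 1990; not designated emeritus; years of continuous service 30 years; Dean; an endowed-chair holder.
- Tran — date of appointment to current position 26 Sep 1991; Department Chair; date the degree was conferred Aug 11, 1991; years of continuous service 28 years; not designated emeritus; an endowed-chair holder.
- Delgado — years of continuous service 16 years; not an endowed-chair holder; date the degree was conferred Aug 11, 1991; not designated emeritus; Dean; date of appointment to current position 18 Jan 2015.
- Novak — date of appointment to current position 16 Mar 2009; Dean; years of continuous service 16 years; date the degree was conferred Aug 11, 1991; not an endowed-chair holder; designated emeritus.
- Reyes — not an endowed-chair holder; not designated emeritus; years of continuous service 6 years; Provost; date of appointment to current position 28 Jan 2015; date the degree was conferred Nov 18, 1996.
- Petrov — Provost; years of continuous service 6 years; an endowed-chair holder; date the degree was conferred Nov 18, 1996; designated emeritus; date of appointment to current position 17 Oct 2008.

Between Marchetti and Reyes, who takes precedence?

By date the degree was conferred (later first): Petrov and Reyes (both Nov 18, 1996); then Kapoor (Nov 16, 1996); then Marchetti (Jan 9, 1995); then Tran, Novak and Delgado (each Aug 11, 1991); then Sato (Feb 15, 1990).
Petrov and Reyes both have years of continuous service 6 years, so the next rule applies.
Petrov and Reyes are each Provost, so the next rule applies.
Among Petrov and Reyes, by date of appointment to current position (earlier first): Petrov (17 Oct 2008) before Reyes (28 Jan 2015).
Among Tran, Novak and Delgado, by years of continuous service (higher first): Tran (28 years) before Novak and Delgado (16 years).
Novak and Delgado are each Dean, so the next rule applies.
Among Novak and Delgado, by date of appointment to current position (earlier first): Novak (16 Mar 2009) before Delgado (18 Jan 2015).
So Reyes takes precedence.

Reyes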